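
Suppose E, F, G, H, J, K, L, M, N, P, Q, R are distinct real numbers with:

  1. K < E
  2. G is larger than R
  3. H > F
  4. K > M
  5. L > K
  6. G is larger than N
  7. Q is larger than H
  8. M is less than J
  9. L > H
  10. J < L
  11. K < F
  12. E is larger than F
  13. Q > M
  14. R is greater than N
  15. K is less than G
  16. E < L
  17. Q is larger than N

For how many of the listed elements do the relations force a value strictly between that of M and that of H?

2

The relations place M below H. An element lies strictly between them when it is forced above M and also forced below H.
Above M: {K, F, E, J, Q, L, G}. Below H: {K, F}.
Intersection: {K, F} — 2.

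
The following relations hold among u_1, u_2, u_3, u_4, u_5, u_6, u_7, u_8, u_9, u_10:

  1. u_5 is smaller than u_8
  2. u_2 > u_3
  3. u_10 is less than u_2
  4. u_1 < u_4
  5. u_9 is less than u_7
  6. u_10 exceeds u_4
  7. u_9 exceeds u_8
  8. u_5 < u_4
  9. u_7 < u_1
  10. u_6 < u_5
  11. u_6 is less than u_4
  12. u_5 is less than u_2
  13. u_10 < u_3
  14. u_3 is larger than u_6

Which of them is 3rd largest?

Chaining the given pairs: u_6 < u_5 < u_8 < u_9 < u_7 < u_1 < u_4 < u_10 < u_3 < u_2.
Counting 3 from the largest end gives u_10.

u_10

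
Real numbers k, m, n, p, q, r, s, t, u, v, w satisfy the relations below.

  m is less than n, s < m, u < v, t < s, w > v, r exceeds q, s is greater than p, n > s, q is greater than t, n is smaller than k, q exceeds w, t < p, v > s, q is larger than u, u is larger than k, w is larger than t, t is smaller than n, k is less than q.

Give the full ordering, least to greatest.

Each adjacent pair is fixed by a given relation: t < p; p < s; s < m; m < n; n < k; k < u; u < v; v < w; w < q; q < r. Chaining them end to end gives the full order.

t < p < s < m < n < k < u < v < w < q < r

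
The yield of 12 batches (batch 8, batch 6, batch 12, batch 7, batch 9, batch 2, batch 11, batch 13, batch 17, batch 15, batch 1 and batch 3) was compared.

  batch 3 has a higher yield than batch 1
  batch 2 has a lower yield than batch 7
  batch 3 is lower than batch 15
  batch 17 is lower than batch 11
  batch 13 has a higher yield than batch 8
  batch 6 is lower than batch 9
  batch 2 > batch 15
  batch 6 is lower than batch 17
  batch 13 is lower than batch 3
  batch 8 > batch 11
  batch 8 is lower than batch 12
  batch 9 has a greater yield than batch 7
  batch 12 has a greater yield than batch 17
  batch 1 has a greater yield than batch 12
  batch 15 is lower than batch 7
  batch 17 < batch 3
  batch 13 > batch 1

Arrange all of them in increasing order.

Each adjacent pair is fixed by a given relation: batch 6 < batch 17; batch 17 < batch 11; batch 11 < batch 8; batch 8 < batch 12; batch 12 < batch 1; batch 1 < batch 13; batch 13 < batch 3; batch 3 < batch 15; batch 15 < batch 2; batch 2 < batch 7; batch 7 < batch 9. Chaining them end to end gives the full order.

batch 6 < batch 17 < batch 11 < batch 8 < batch 12 < batch 1 < batch 13 < batch 3 < batch 15 < batch 2 < batch 7 < batch 9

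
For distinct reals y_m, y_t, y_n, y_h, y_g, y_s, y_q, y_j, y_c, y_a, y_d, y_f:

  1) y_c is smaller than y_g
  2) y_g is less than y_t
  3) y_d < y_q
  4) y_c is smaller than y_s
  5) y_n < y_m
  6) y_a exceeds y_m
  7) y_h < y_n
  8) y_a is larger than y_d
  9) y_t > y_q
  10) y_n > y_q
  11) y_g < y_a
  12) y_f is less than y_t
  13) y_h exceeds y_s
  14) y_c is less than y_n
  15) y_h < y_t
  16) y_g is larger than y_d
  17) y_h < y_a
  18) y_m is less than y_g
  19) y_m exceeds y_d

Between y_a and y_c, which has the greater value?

y_c < y_s and y_s < y_h give y_c < y_h.
With y_h < y_n: y_c < y_s < y_h < y_n.
With y_n < y_m: y_c < y_s < y_h < y_n < y_m.
Then y_m < y_g extends the chain to y_g.
Then y_g < y_a extends the chain to y_a.
So y_c < y_a; y_a is the larger of the two.

y_a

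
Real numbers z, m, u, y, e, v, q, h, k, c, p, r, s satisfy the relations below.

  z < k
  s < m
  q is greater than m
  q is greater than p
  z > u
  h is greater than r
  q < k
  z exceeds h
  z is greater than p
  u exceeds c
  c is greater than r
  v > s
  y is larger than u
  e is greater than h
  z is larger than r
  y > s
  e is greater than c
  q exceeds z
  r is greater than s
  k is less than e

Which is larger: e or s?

s < r and r < c give s < c.
Then c < u extends the chain to u.
Then u < z extends the chain to z.
With z < q: s < r < c < u < z < q.
Then q < k extends the chain to k.
Then k < e extends the chain to e.
So s < e; e is the larger of the two.

e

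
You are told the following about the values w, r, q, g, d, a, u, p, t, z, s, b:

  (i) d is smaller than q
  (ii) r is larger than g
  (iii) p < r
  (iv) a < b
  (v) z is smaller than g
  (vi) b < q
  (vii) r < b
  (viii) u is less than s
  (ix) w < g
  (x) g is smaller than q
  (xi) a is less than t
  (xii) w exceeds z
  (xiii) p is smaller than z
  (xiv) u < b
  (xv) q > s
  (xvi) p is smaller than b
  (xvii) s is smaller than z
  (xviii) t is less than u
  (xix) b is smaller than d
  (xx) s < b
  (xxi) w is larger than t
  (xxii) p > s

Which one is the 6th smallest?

The consecutive relations fix a unique order: a < t < u < s < p < z < w < g < r < b < d < q.
The 6th smallest is z.

z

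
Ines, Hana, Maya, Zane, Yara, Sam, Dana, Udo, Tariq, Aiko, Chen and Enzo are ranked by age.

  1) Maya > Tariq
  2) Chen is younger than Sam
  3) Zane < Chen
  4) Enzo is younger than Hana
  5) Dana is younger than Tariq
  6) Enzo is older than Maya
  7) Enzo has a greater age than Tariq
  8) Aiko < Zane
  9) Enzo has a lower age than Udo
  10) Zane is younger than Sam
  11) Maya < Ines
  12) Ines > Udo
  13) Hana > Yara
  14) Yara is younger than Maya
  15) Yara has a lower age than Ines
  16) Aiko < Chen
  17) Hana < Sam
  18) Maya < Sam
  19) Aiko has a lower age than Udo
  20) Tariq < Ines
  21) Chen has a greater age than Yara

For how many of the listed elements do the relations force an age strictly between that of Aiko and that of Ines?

1

Chaining upward from Aiko reaches: Zane, Udo, Chen, Sam.
Chaining downward from Ines reaches: Yara, Dana, Tariq, Maya, Enzo, Udo.
Strictly between Aiko and Ines are those in both lists: Udo — 1 element.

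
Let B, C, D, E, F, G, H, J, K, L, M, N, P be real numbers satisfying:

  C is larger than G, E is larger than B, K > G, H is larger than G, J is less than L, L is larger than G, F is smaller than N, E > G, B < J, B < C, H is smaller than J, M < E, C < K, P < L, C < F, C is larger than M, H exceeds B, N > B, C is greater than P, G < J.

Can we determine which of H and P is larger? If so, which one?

Following every chain through P: above P we get C, L, F, K, N.
H is not reached, and no chain runs the other way from H to P.
So the given relations leave the order of P and H undetermined.

undetermined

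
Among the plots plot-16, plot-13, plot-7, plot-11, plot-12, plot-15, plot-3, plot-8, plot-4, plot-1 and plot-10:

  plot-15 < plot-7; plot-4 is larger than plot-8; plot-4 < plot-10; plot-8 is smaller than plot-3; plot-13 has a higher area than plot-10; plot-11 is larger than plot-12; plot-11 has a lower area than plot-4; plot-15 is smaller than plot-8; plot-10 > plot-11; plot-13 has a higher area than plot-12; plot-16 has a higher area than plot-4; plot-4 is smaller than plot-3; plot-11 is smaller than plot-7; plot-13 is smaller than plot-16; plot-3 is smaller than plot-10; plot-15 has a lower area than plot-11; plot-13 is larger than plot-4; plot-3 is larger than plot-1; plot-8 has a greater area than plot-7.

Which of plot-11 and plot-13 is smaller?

plot-11

The relevant relations are plot-11 < plot-7; plot-7 < plot-8; plot-8 < plot-4; plot-4 < plot-3; plot-3 < plot-10; plot-10 < plot-13.
Chaining these gives plot-11 < plot-7 < plot-8 < plot-4 < plot-3 < plot-10 < plot-13.
So plot-11 < plot-13; plot-11 is the smaller of the two.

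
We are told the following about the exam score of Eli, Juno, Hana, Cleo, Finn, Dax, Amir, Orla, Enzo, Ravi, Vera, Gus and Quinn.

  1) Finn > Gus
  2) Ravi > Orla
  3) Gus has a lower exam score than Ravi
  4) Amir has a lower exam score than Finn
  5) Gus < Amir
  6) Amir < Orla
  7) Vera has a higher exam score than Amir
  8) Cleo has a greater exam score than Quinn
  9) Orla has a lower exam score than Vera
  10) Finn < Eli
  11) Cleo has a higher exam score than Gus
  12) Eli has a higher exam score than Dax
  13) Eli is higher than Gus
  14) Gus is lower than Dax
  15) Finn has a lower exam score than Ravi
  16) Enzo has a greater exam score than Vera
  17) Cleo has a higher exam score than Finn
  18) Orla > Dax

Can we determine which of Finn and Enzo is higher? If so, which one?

Following every chain through Finn: above Finn we get Ravi, Eli, Cleo; below Finn we get Gus, Amir.
Enzo is not reached, and no chain runs the other way from Enzo to Finn.
So the given relations leave the order of Finn and Enzo undetermined.

undetermined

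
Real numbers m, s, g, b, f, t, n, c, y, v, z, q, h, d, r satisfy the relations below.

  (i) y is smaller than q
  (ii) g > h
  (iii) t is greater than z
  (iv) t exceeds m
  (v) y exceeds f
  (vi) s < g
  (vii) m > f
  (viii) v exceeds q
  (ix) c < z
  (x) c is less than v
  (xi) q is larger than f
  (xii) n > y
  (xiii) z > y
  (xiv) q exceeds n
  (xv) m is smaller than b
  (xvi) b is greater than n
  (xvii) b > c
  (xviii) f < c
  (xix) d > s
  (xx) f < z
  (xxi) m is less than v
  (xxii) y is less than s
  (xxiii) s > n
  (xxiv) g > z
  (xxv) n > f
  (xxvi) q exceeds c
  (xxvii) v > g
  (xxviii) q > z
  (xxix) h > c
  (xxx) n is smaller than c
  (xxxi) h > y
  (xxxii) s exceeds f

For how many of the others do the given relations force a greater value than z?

4

The elements the relations force above z are t, q, g, v — no chain reaches any other.
That is 4.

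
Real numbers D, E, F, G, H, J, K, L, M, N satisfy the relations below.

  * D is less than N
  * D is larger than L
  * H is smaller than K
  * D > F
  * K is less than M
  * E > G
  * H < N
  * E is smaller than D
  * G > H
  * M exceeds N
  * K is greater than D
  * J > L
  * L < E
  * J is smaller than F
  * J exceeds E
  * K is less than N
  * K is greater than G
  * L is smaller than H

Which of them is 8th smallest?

Chaining the given pairs: L < H < G < E < J < F < D < K < N < M.
Counting 8 from the smallest end gives K.

K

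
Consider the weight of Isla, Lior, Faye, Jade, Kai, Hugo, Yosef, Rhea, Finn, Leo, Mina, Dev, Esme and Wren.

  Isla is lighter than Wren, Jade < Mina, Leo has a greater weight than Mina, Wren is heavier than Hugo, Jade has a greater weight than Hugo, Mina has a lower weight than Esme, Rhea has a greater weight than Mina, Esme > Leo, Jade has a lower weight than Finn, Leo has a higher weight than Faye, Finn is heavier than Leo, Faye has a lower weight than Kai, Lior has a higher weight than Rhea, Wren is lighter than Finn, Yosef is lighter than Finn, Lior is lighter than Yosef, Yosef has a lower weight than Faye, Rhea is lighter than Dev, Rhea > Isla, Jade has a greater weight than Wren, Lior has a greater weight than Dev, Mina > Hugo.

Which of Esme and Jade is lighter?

Jade

The relevant relations are Jade < Mina; Mina < Rhea; Rhea < Dev; Dev < Lior; Lior < Yosef; Yosef < Faye; Faye < Leo; Leo < Esme.
Chaining these gives Jade < Mina < Rhea < Dev < Lior < Yosef < Faye < Leo < Esme.
So Jade < Esme; Jade is the lighter of the two.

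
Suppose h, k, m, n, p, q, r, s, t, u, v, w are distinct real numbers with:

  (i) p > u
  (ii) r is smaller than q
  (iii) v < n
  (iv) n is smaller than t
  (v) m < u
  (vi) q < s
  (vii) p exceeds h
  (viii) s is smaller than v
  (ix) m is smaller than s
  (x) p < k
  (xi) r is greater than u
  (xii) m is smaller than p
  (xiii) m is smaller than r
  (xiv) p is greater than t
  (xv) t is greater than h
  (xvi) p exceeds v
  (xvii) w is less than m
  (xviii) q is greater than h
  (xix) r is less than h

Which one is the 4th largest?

Piecing the relations together gives one ordering: w < m < u < r < h < q < s < v < n < t < p < k.
Counting 4 from the largest end gives n.

n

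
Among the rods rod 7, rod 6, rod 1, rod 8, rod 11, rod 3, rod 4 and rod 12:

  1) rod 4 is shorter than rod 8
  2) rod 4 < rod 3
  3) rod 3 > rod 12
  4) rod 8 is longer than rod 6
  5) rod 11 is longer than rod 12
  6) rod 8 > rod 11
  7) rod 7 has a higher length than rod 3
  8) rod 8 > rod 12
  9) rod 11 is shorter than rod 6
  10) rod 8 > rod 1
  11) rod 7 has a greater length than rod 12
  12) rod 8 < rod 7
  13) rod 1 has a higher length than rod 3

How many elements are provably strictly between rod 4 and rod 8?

The relations place rod 4 below rod 8. An element lies strictly between them when it is forced above rod 4 and also forced below rod 8.
Above rod 4: {rod 3, rod 1, rod 7}. Below rod 8: {rod 12, rod 3, rod 1, rod 11, rod 6}.
Intersection: {rod 3, rod 1} — 2.

2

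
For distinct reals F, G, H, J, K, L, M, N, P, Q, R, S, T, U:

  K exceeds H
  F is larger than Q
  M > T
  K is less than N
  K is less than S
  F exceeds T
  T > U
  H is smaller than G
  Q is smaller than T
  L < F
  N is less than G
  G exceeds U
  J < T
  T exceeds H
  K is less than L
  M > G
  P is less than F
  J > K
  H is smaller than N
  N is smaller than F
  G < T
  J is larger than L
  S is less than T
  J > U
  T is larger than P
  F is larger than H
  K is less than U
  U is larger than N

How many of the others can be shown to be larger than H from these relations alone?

10

Directly above H: K, N, G, T, F.
One step further: U, S, L, J, M (10 so far).
No other element is forced above H by the given relations, so the count is 10.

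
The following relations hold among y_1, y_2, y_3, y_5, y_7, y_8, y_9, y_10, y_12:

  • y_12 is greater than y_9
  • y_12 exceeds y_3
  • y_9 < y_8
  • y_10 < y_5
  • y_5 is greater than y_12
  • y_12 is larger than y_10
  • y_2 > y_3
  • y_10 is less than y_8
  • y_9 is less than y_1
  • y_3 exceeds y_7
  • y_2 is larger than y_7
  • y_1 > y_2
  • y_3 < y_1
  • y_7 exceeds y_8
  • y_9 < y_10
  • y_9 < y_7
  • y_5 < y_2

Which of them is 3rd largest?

Piecing the relations together gives one ordering: y_9 < y_10 < y_8 < y_7 < y_3 < y_12 < y_5 < y_2 < y_1.
The 3rd largest is y_5.

y_5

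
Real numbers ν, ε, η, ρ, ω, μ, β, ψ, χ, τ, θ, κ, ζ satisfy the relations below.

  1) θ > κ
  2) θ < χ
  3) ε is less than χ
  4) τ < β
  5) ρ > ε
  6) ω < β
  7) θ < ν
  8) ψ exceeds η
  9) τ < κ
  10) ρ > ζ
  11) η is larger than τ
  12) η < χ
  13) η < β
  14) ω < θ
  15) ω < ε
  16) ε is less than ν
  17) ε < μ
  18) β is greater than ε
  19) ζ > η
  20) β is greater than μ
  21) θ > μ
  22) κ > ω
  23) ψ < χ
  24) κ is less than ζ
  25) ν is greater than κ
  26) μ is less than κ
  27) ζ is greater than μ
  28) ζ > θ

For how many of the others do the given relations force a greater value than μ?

7

The elements the relations force above μ are κ, θ, ζ, ρ, χ, ν, β — no chain reaches any other.
That is 7.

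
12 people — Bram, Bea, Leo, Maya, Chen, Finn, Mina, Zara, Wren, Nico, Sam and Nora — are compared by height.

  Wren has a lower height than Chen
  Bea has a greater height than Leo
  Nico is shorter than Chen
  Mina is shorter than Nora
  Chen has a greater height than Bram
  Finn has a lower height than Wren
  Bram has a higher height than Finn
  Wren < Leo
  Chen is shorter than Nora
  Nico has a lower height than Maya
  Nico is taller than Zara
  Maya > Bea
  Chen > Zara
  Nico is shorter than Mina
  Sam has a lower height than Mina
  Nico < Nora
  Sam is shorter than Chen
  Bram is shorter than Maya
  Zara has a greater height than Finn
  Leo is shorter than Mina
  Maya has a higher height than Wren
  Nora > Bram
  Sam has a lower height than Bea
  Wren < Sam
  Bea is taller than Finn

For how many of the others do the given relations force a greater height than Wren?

7

Directly above Wren: Leo, Sam, Maya, Chen.
One step further: Bea, Mina, Nora (7 so far).
Nothing else is reachable above Wren; 7 in all.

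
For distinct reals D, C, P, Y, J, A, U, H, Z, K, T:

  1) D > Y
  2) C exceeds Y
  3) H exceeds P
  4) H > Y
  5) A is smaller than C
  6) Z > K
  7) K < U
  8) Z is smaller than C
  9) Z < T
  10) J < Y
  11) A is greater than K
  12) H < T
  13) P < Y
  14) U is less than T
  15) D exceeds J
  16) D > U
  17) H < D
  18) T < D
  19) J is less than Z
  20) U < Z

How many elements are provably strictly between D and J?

4

Chaining upward from J reaches: Y, Z, H, C, T.
Chaining downward from D reaches: K, U, P, Y, Z, H, T.
Strictly between J and D are those in both lists: Y, Z, H, T — 4 elements.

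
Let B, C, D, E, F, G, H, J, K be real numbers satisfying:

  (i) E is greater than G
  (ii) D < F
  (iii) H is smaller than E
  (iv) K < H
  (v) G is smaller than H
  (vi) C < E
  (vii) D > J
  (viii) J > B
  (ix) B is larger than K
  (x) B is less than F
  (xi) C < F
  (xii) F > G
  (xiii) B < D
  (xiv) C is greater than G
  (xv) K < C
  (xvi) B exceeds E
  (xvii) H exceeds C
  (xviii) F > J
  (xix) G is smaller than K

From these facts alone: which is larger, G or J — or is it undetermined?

Following the relations from G: G < K < C < H < E < B < J.
So J is larger.

J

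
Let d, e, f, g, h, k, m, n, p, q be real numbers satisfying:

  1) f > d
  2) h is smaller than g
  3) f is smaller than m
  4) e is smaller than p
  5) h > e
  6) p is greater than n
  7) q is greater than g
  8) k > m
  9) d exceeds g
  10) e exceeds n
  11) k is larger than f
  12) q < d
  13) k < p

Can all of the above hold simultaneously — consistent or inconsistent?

consistent

The single ordering n < e < h < g < q < d < f < m < k < p satisfies every listed relation, so no contradiction arises.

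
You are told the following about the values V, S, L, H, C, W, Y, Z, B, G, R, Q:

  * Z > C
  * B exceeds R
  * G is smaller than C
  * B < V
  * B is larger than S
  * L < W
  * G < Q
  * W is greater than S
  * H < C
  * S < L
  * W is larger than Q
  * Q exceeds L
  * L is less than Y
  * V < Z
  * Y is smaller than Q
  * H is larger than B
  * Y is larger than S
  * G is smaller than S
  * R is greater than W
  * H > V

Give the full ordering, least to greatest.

Each adjacent pair is fixed by a given relation: G < S; S < L; L < Y; Y < Q; Q < W; W < R; R < B; B < V; V < H; H < C; C < Z. Chaining them end to end gives the full order.

G < S < L < Y < Q < W < R < B < V < H < C < Z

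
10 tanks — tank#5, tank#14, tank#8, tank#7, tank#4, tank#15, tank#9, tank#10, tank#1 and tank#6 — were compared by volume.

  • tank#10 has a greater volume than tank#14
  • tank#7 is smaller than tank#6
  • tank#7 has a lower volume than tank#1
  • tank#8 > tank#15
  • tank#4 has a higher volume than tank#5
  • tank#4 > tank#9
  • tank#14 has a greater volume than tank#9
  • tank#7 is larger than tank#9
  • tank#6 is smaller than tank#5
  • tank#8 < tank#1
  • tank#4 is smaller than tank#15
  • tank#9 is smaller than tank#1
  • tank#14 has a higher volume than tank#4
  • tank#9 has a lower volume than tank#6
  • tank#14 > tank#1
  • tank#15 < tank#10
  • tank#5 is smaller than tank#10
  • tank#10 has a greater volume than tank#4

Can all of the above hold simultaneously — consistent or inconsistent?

consistent

The single ordering tank#9 < tank#7 < tank#6 < tank#5 < tank#4 < tank#15 < tank#8 < tank#1 < tank#14 < tank#10 satisfies every listed relation, so no contradiction arises.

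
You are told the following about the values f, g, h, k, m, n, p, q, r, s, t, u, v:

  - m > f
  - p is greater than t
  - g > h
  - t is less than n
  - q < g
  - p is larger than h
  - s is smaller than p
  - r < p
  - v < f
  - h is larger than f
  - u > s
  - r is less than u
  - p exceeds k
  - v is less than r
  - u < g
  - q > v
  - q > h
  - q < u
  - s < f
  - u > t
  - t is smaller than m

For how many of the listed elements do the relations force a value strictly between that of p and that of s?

2

Chaining upward from s reaches: f, h, q, m, u, g.
Chaining downward from p reaches: v, f, k, r, h, t.
Strictly between s and p are those in both lists: f, h — 2 elements.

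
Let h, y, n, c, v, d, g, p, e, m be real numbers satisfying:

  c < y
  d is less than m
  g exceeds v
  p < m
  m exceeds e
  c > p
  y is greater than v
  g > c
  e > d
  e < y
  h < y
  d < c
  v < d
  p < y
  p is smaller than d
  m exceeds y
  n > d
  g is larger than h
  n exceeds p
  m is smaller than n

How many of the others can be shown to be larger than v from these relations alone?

7

The elements the relations force above v are d, c, e, g, y, m, n — no chain reaches any other.
That is 7.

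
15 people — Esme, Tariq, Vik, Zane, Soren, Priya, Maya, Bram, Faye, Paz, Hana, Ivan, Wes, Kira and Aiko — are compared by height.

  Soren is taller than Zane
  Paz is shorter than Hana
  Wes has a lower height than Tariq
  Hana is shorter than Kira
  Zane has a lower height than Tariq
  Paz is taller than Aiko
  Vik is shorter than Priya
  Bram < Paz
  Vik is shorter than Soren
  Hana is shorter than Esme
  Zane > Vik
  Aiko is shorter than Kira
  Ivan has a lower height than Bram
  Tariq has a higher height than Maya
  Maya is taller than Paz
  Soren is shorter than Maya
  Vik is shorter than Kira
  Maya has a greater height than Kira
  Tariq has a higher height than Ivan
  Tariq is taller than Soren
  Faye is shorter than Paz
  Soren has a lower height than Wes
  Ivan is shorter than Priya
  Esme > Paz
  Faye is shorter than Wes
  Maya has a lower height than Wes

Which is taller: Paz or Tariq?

Tariq

Paz < Hana and Hana < Kira give Paz < Kira.
With Kira < Maya: Paz < Hana < Kira < Maya.
Then Maya < Wes extends the chain to Wes.
Then Wes < Tariq extends the chain to Tariq.
So Paz < Tariq; Tariq is the taller of the two.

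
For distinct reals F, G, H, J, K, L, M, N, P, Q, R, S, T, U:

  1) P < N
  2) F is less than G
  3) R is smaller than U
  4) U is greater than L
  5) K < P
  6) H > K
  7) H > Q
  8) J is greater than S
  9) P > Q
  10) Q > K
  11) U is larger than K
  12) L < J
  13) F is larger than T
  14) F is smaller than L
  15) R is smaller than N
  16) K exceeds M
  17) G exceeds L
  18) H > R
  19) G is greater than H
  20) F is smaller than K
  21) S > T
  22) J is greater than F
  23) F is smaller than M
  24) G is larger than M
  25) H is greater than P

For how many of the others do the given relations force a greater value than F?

Directly above F: M, K, L, J, G.
One step further: Q, P, H, U (9 so far).
One step further: N (10 so far).
Nothing else is reachable above F; 10 in all.

10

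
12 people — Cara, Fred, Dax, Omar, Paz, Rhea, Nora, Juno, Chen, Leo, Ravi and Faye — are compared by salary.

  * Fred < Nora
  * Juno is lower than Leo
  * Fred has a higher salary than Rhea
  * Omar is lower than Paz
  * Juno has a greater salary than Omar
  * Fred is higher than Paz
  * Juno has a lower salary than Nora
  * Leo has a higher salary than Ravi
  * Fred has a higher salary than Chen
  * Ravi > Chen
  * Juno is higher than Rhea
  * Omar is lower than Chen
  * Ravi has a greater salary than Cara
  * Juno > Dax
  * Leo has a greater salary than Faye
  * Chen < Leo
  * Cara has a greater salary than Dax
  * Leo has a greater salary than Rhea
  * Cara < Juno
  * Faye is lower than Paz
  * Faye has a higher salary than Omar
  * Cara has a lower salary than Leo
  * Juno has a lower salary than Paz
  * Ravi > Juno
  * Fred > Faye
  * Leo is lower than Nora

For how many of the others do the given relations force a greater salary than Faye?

4

Directly above Faye: Paz, Leo, Fred.
One step further: Nora (4 so far).
Nothing else is reachable above Faye; 4 in all.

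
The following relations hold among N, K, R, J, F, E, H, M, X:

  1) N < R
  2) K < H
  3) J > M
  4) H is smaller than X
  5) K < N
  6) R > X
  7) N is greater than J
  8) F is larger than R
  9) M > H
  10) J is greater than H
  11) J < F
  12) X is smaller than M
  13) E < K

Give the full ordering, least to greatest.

E < K < H < X < M < J < N < R < F

Nothing is placed below E, so it is least; from there E < K; K < H; H < X; X < M; M < J; J < N; N < R; R < F, each given directly.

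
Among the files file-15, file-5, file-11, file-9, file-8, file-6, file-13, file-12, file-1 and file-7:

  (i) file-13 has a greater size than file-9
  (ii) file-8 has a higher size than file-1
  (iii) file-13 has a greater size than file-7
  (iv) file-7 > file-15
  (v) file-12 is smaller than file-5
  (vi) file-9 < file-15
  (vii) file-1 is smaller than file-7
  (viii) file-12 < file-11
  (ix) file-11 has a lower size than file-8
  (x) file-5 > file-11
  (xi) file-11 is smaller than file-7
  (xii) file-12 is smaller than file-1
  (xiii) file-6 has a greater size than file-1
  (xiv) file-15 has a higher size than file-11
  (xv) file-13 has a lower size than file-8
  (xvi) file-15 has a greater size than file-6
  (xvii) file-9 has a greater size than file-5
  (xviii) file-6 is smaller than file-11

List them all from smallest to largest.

file-12 < file-1 < file-6 < file-11 < file-5 < file-9 < file-15 < file-7 < file-13 < file-8

The consecutive links are each given: file-12 < file-1; file-1 < file-6; file-6 < file-11; file-11 < file-5; file-5 < file-9; file-9 < file-15; file-15 < file-7; file-7 < file-13; file-13 < file-8.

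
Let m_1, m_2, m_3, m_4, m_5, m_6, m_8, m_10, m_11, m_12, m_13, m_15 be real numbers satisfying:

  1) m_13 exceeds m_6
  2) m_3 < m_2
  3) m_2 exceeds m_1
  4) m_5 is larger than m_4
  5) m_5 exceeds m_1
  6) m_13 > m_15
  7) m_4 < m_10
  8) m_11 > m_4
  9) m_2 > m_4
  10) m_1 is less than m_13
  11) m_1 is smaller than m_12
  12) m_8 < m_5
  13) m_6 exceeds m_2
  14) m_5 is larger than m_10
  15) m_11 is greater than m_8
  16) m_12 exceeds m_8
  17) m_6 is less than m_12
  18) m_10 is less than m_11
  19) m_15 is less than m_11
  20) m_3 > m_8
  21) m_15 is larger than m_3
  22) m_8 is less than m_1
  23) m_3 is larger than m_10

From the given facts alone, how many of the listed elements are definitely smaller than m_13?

8

From m_13 the given relations immediately reach m_1, m_6, m_15.
From those, m_8, m_3, m_2 — 6 in total.
From those, m_4, m_10 — 8 in total.
No other element is forced below m_13 by the given relations, so the count is 8.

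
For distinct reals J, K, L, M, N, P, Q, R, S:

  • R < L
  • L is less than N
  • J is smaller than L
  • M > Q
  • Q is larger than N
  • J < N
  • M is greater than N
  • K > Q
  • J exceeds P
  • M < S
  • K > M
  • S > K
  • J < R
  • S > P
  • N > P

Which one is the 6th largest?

L

Chaining the given pairs: P < J < R < L < N < Q < M < K < S.
The 6th largest is L.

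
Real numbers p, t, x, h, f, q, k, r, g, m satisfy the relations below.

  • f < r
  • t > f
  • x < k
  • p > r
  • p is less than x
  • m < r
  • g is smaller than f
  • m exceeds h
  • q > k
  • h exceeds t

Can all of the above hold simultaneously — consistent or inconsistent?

Every relation is compatible with g < f < t < h < m < r < p < x < k < q; the set is consistent.

consistent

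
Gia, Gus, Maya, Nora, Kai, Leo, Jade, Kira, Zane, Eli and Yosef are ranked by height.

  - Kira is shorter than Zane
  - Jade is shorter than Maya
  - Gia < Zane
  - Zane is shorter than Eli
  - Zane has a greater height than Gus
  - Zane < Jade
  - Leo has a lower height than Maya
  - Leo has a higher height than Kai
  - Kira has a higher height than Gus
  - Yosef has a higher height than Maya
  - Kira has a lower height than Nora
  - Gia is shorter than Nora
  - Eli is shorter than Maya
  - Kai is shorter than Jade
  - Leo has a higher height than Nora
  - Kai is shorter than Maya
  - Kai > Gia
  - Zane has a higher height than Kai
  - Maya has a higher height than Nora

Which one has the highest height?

Yosef

Gia is not greatest since Gia < Nora; Kai is not greatest since Kai < Jade; Gus is not greatest since Gus < Zane; Kira is not greatest since Kira < Zane; Zane is not greatest since Zane < Jade; Nora is not greatest since Nora < Maya; Jade is not greatest since Jade < Maya; Eli is not greatest since Eli < Maya; Leo is not greatest since Leo < Maya; Maya is not greatest since Maya < Yosef.
Only Yosef has nothing above it, so Yosef is the highest height.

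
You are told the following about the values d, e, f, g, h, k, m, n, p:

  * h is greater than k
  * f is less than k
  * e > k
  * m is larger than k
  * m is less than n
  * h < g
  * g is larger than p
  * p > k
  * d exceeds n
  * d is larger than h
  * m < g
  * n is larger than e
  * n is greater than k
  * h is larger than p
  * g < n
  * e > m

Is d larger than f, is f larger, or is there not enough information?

f < k and k < p give f < p.
Then p < h extends the chain to h.
Then h < g extends the chain to g.
With g < n: f < k < p < h < g < n.
With n < d: f < k < p < h < g < n < d.
So d is larger.

d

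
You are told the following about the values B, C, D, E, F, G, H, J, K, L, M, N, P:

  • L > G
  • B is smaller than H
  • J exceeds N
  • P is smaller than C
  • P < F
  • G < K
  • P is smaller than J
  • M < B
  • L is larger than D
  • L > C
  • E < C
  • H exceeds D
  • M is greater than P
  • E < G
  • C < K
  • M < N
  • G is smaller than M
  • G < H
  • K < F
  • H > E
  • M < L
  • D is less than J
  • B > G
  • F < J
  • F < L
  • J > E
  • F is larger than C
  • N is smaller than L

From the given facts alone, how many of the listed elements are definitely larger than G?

8

From G the given relations immediately reach K, M, L, B, H.
From those, F, N — 7 in total.
From those, J — 8 in total.
No other element is forced above G by the given relations, so the count is 8.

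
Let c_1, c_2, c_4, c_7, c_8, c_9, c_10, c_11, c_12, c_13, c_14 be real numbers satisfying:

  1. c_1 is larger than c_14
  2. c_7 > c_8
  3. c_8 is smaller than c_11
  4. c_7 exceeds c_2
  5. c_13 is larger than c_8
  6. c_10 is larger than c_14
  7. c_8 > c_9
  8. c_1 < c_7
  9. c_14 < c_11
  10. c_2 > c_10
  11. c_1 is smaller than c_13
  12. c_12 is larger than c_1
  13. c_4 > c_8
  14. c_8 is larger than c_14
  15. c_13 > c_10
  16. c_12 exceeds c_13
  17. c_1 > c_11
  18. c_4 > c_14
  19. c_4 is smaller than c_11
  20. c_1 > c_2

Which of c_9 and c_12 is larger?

c_12

c_9 < c_8 and c_8 < c_4 give c_9 < c_4.
With c_4 < c_11: c_9 < c_8 < c_4 < c_11.
Then c_11 < c_1 extends the chain to c_1.
With c_1 < c_12: c_9 < c_8 < c_4 < c_11 < c_1 < c_12.
So c_9 < c_12; c_12 is the larger of the two.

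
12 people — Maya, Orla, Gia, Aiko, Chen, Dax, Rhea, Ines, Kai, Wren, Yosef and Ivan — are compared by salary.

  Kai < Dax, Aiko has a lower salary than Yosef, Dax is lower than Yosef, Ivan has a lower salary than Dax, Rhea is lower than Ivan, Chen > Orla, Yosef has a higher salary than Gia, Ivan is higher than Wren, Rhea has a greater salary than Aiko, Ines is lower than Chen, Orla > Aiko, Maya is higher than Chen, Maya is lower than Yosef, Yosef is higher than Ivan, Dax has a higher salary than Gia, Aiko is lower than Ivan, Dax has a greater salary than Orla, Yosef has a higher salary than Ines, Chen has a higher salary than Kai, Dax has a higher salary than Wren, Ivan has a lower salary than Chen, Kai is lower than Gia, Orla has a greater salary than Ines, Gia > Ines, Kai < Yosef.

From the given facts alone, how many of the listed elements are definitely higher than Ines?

Directly above Ines: Gia, Orla, Chen, Yosef.
One step further: Maya, Dax (6 so far).
No other element is forced above Ines by the given relations, so the count is 6.

6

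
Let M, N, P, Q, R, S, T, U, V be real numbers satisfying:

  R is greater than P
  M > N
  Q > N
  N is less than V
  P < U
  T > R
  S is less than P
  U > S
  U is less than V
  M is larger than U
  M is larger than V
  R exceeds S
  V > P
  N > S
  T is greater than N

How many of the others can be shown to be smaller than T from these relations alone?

The elements the relations force below T are S, P, R, N — no chain reaches any other.
That is 4.

4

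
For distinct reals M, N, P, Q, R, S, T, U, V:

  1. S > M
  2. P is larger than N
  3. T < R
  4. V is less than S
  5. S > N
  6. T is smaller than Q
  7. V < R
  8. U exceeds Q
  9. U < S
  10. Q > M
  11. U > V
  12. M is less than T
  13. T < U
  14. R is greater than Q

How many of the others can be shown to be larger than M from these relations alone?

The elements the relations force above M are T, Q, R, U, S — no chain reaches any other.
That is 5.

5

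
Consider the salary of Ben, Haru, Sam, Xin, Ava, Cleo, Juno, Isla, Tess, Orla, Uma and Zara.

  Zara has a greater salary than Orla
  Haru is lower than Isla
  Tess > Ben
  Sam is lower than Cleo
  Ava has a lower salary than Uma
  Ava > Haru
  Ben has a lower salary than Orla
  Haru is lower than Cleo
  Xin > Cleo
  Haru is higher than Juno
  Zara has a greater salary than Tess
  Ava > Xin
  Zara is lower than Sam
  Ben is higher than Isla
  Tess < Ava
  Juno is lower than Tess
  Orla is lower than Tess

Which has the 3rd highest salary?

Piecing the relations together gives one ordering: Juno < Haru < Isla < Ben < Orla < Tess < Zara < Sam < Cleo < Xin < Ava < Uma.
Counting 3 from the largest end gives Xin.

Xin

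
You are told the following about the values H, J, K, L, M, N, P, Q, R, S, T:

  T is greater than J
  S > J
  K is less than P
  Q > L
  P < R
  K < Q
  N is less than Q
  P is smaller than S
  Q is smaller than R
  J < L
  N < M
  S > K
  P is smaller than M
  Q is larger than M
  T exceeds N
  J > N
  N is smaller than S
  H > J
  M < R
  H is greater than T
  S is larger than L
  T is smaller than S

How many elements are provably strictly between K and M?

The relations place K below M. An element lies strictly between them when it is forced above K and also forced below M.
Above K: {P, Q, R, S}. Below M: {P, N}.
Intersection: {P} — 1.

1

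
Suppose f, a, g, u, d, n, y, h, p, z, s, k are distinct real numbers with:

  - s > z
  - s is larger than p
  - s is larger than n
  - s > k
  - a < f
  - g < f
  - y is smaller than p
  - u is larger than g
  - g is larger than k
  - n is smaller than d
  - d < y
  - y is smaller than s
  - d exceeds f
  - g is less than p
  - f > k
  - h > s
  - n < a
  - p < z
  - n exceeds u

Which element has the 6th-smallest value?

Piecing the relations together gives one ordering: k < g < u < n < a < f < d < y < p < z < s < h.
The 6th smallest is f.

f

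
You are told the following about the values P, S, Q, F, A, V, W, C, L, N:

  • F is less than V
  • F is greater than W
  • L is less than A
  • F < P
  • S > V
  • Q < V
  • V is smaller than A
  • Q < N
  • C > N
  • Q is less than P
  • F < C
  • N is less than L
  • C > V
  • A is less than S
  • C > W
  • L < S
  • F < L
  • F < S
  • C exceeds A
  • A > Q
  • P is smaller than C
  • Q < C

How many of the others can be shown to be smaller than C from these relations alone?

8

The elements the relations force below C are W, F, Q, N, L, V, A, P — no chain reaches any other.
That is 8.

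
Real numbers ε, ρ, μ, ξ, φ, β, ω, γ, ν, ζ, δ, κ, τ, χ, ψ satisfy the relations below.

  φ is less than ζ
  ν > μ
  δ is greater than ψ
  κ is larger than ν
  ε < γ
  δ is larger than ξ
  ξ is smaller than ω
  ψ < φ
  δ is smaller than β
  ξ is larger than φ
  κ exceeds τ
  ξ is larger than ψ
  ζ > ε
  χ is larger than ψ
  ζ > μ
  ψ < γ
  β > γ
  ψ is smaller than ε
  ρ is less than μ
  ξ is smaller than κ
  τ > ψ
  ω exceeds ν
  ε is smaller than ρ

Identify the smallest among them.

ψ

Chaining upward from ψ: directly above it, ε, φ, ξ, δ, τ, γ, χ; then ρ, κ, ω, ζ, β; then μ; then ν.
That covers every other element, and nothing is given below ψ, so ψ is the smallest.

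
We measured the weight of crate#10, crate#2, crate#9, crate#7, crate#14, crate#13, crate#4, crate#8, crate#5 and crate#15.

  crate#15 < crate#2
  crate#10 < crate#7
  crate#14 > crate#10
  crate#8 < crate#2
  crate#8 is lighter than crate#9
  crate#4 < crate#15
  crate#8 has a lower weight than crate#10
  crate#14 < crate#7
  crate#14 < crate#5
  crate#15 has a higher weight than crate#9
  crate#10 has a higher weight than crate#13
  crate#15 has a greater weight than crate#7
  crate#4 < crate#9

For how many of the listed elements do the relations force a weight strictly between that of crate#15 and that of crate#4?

The relations place crate#4 below crate#15. An element lies strictly between them when it is forced above crate#4 and also forced below crate#15.
Above crate#4: {crate#9, crate#2}. Below crate#15: {crate#8, crate#13, crate#9, crate#10, crate#14, crate#7}.
Intersection: {crate#9} — 1.

1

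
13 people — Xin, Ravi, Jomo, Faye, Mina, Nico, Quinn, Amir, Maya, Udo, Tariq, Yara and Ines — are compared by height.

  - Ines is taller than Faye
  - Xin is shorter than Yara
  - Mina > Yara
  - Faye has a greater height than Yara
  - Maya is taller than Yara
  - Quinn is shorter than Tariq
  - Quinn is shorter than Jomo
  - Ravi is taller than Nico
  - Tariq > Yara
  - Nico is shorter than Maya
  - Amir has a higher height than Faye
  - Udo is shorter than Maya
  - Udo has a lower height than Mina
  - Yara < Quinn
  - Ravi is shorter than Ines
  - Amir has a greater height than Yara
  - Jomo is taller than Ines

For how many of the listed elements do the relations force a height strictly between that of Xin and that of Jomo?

The relations place Xin below Jomo. An element lies strictly between them when it is forced above Xin and also forced below Jomo.
Above Xin: {Yara, Mina, Quinn, Tariq, Faye, Maya, Amir, Ines}. Below Jomo: {Nico, Yara, Quinn, Faye, Ravi, Ines}.
Intersection: {Yara, Quinn, Faye, Ines} — 4.

4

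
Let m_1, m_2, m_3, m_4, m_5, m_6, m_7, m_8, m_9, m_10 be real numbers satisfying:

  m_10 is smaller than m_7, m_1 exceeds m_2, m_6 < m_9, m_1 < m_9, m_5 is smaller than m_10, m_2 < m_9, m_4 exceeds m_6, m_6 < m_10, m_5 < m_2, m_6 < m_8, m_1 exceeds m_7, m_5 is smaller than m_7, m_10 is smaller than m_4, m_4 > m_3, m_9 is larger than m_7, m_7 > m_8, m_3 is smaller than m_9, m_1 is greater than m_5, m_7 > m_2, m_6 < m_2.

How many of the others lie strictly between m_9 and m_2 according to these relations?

Chaining upward from m_2 reaches: m_7, m_1.
Chaining downward from m_9 reaches: m_5, m_6, m_8, m_10, m_3, m_7, m_1.
Strictly between m_2 and m_9 are those in both lists: m_7, m_1 — 2 elements.

2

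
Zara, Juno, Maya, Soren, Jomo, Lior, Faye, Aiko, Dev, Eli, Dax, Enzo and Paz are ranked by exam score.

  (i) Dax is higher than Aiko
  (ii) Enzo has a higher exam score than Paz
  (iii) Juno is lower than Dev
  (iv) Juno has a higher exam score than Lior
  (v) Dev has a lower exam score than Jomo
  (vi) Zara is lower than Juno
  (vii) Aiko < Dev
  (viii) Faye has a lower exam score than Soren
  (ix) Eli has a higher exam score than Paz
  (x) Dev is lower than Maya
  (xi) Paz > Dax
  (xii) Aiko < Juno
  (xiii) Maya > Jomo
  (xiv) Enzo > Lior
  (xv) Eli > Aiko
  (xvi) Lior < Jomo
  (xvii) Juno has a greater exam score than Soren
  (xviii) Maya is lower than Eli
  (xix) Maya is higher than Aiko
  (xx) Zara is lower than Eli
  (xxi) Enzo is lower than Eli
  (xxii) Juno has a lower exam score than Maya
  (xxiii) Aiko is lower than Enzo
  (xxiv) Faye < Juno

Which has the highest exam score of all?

Eli

Chaining downward from Eli: directly below it, Aiko, Zara, Paz, Maya, Enzo; then Lior, Juno, Dev, Jomo, Dax; then Faye, Soren.
That covers every other element, and nothing is given above Eli, so Eli is the highest exam score.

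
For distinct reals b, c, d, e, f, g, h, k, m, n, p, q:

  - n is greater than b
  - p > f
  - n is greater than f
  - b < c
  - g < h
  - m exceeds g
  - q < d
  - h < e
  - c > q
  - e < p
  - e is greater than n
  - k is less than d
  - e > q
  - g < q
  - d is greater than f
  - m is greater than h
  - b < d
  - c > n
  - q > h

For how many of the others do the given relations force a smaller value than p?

Directly below p: f, e.
One step further: h, q, n (5 so far).
One step further: g, b (7 so far).
Nothing else is reachable below p; 7 in all.

7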